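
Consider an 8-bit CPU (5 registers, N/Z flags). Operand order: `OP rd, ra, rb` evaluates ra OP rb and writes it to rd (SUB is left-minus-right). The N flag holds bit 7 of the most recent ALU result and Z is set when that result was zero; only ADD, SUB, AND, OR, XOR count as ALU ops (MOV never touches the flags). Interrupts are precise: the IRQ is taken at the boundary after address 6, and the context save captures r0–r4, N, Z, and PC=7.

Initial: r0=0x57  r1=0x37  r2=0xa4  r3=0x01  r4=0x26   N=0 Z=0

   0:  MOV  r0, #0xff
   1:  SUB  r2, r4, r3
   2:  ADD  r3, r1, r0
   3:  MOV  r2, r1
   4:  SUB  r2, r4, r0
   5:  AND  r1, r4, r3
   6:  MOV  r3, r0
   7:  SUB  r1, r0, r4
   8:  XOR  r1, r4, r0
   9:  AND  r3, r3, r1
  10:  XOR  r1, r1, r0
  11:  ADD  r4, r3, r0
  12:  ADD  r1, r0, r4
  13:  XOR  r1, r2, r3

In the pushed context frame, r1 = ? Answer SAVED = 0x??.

SAVED = 0x26

after  0: r0=0xff r1=0x37 r2=0xa4 r3=0x01 r4=0x26  N=0 Z=0
after  1: r0=0xff r1=0x37 r2=0x25 r3=0x01 r4=0x26  N=0 Z=0
after  2: r0=0xff r1=0x37 r2=0x25 r3=0x36 r4=0x26  N=0 Z=0
after  3: r0=0xff r1=0x37 r2=0x37 r3=0x36 r4=0x26  N=0 Z=0
after  4: r0=0xff r1=0x37 r2=0x27 r3=0x36 r4=0x26  N=0 Z=0
after  5: r0=0xff r1=0x26 r2=0x27 r3=0x36 r4=0x26  N=0 Z=0
after  6: r0=0xff r1=0x26 r2=0x27 r3=0xff r4=0x26  N=0 Z=0
-- IRQ taken; context saved, return-PC = 7 --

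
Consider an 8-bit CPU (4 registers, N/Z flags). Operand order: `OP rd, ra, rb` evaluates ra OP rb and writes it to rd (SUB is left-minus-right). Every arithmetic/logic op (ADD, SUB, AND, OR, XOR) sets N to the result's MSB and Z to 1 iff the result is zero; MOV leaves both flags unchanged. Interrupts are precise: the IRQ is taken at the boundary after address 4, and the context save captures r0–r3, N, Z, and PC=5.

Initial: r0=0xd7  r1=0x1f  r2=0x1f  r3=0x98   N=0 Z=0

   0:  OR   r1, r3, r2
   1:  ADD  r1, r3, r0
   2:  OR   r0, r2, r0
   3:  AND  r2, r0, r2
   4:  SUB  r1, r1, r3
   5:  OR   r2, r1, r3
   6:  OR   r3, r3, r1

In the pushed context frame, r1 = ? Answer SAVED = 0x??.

after  0: r0=0xd7 r1=0x9f r2=0x1f r3=0x98  N=1 Z=0
after  1: r0=0xd7 r1=0x6f r2=0x1f r3=0x98  N=0 Z=0
after  2: r0=0xdf r1=0x6f r2=0x1f r3=0x98  N=1 Z=0
after  3: r0=0xdf r1=0x6f r2=0x1f r3=0x98  N=0 Z=0
after  4: r0=0xdf r1=0xd7 r2=0x1f r3=0x98  N=1 Z=0
-- IRQ taken; context saved, return-PC = 5 --

SAVED = 0xd7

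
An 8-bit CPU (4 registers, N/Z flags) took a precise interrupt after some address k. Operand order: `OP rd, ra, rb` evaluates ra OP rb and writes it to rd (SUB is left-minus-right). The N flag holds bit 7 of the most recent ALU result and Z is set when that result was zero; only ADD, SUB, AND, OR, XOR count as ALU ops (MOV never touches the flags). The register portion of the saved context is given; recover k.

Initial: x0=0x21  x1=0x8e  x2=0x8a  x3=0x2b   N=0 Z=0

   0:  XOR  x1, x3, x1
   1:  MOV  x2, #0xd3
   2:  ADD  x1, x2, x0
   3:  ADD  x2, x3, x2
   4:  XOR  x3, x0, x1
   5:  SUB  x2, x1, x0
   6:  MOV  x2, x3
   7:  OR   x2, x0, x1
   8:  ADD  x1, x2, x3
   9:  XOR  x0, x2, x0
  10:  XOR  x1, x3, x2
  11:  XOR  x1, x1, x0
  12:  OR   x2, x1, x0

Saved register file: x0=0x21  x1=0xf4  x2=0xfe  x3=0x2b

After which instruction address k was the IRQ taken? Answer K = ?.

K = 3

after  0: x0=0x21 x1=0xa5 x2=0x8a x3=0x2b  N=1 Z=0
after  1: x0=0x21 x1=0xa5 x2=0xd3 x3=0x2b  N=1 Z=0
after  2: x0=0x21 x1=0xf4 x2=0xd3 x3=0x2b  N=1 Z=0
after  3: x0=0x21 x1=0xf4 x2=0xfe x3=0x2b  N=1 Z=0
-- IRQ taken; context saved, return-PC = 4 --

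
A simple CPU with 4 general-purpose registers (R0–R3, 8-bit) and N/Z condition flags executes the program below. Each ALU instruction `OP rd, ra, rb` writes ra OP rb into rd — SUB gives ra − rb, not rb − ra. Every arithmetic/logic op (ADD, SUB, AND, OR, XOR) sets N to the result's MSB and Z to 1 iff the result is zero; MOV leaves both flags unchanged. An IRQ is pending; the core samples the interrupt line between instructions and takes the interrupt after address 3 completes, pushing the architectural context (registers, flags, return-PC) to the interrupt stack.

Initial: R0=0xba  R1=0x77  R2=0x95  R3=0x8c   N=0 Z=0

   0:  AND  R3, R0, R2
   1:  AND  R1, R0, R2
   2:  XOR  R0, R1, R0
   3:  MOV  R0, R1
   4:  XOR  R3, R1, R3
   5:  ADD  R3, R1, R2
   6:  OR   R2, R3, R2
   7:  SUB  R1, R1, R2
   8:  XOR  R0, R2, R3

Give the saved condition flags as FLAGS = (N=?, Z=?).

after  0: R0=0xba R1=0x77 R2=0x95 R3=0x90  N=1 Z=0
after  1: R0=0xba R1=0x90 R2=0x95 R3=0x90  N=1 Z=0
after  2: R0=0x2a R1=0x90 R2=0x95 R3=0x90  N=0 Z=0
after  3: R0=0x90 R1=0x90 R2=0x95 R3=0x90  N=0 Z=0
-- IRQ taken; context saved, return-PC = 4 --

FLAGS = (N=0, Z=0)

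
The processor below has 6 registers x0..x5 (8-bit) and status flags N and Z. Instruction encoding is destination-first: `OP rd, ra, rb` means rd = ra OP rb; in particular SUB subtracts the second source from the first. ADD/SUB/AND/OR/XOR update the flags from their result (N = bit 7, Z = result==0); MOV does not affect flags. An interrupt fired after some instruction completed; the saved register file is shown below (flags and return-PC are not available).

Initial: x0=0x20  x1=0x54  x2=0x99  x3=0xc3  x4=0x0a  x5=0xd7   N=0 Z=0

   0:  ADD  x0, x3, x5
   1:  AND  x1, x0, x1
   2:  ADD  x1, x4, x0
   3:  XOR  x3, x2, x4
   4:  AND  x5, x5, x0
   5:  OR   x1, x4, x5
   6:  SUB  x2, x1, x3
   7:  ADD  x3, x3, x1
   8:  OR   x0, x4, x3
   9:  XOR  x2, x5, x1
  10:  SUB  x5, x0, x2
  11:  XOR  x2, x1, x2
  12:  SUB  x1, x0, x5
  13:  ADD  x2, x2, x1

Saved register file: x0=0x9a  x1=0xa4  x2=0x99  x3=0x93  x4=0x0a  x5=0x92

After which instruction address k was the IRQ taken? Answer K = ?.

after  0: x0=0x9a x1=0x54 x2=0x99 x3=0xc3 x4=0x0a x5=0xd7  N=1 Z=0
after  1: x0=0x9a x1=0x10 x2=0x99 x3=0xc3 x4=0x0a x5=0xd7  N=0 Z=0
after  2: x0=0x9a x1=0xa4 x2=0x99 x3=0xc3 x4=0x0a x5=0xd7  N=1 Z=0
after  3: x0=0x9a x1=0xa4 x2=0x99 x3=0x93 x4=0x0a x5=0xd7  N=1 Z=0
after  4: x0=0x9a x1=0xa4 x2=0x99 x3=0x93 x4=0x0a x5=0x92  N=1 Z=0
-- IRQ taken; context saved, return-PC = 5 --

K = 4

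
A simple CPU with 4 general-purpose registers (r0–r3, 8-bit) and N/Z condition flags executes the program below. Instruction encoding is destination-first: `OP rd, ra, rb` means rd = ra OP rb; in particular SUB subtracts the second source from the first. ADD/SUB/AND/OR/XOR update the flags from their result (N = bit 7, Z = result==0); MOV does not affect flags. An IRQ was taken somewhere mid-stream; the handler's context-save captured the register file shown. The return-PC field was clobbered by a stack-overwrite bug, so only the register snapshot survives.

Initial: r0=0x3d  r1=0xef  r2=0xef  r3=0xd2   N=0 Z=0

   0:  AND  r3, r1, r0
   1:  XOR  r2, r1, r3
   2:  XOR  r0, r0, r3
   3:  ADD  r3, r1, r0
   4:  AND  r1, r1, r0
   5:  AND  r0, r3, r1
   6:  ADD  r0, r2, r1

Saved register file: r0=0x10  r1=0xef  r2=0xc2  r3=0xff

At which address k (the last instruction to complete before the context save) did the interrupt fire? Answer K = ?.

after  0: r0=0x3d r1=0xef r2=0xef r3=0x2d  N=0 Z=0
after  1: r0=0x3d r1=0xef r2=0xc2 r3=0x2d  N=1 Z=0
after  2: r0=0x10 r1=0xef r2=0xc2 r3=0x2d  N=0 Z=0
after  3: r0=0x10 r1=0xef r2=0xc2 r3=0xff  N=1 Z=0
-- IRQ taken; context saved, return-PC = 4 --

K = 3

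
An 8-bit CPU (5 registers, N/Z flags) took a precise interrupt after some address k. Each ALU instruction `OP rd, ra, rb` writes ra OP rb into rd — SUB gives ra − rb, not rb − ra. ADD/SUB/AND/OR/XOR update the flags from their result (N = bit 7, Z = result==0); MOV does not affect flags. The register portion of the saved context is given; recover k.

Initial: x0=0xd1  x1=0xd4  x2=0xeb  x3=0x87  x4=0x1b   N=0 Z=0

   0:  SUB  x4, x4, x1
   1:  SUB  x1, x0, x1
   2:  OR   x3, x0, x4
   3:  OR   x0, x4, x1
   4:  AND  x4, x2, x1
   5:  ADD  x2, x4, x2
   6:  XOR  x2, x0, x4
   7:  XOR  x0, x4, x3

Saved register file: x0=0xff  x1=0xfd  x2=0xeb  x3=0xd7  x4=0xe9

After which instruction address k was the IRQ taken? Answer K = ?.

after  0: x0=0xd1 x1=0xd4 x2=0xeb x3=0x87 x4=0x47  N=0 Z=0
after  1: x0=0xd1 x1=0xfd x2=0xeb x3=0x87 x4=0x47  N=1 Z=0
after  2: x0=0xd1 x1=0xfd x2=0xeb x3=0xd7 x4=0x47  N=1 Z=0
after  3: x0=0xff x1=0xfd x2=0xeb x3=0xd7 x4=0x47  N=1 Z=0
after  4: x0=0xff x1=0xfd x2=0xeb x3=0xd7 x4=0xe9  N=1 Z=0
-- IRQ taken; context saved, return-PC = 5 --

K = 4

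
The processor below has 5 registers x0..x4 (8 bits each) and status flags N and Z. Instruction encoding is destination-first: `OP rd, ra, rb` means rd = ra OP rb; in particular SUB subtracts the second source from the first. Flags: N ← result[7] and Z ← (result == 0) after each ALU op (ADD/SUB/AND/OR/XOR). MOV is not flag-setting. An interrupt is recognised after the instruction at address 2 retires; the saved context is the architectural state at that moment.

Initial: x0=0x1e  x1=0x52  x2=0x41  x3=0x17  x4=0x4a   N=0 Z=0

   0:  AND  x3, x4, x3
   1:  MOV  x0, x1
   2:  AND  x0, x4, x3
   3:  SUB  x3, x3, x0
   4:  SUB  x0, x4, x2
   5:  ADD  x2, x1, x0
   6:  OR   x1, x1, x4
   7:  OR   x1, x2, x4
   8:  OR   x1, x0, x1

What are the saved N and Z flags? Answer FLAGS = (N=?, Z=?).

FLAGS = (N=0, Z=0)

after  0: x0=0x1e x1=0x52 x2=0x41 x3=0x02 x4=0x4a  N=0 Z=0
after  1: x0=0x52 x1=0x52 x2=0x41 x3=0x02 x4=0x4a  N=0 Z=0
after  2: x0=0x02 x1=0x52 x2=0x41 x3=0x02 x4=0x4a  N=0 Z=0
-- IRQ taken; context saved, return-PC = 3 --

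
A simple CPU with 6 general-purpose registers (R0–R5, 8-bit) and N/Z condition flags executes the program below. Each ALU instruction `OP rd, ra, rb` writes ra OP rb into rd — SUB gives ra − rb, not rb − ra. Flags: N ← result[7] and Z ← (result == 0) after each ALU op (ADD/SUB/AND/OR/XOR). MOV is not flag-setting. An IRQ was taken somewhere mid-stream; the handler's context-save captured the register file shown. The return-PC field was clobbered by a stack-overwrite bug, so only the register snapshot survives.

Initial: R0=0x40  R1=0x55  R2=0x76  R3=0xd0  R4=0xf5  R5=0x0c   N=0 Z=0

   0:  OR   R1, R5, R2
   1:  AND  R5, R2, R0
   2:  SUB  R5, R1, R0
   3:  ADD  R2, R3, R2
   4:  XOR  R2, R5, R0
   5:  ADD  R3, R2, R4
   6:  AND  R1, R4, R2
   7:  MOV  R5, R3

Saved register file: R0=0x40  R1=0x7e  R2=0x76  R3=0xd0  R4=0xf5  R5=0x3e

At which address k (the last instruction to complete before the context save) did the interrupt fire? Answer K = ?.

K = 2

after  0: R0=0x40 R1=0x7e R2=0x76 R3=0xd0 R4=0xf5 R5=0x0c  N=0 Z=0
after  1: R0=0x40 R1=0x7e R2=0x76 R3=0xd0 R4=0xf5 R5=0x40  N=0 Z=0
after  2: R0=0x40 R1=0x7e R2=0x76 R3=0xd0 R4=0xf5 R5=0x3e  N=0 Z=0
-- IRQ taken; context saved, return-PC = 3 --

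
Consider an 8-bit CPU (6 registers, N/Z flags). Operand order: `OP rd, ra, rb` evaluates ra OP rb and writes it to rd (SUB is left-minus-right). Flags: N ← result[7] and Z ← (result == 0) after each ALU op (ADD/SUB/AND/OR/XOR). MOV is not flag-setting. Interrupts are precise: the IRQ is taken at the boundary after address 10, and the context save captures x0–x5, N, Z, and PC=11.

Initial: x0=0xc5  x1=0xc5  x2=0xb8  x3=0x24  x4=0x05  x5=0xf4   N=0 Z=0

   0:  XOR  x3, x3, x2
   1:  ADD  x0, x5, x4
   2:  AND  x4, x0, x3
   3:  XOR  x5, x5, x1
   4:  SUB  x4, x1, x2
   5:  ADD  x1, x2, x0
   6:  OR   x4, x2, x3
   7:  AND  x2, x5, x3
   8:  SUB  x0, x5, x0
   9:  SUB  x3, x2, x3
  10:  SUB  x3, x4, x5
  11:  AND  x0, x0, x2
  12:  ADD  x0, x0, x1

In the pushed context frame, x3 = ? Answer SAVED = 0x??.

SAVED = 0x8b

after  0: x0=0xc5 x1=0xc5 x2=0xb8 x3=0x9c x4=0x05 x5=0xf4  N=1 Z=0
after  1: x0=0xf9 x1=0xc5 x2=0xb8 x3=0x9c x4=0x05 x5=0xf4  N=1 Z=0
after  2: x0=0xf9 x1=0xc5 x2=0xb8 x3=0x9c x4=0x98 x5=0xf4  N=1 Z=0
after  3: x0=0xf9 x1=0xc5 x2=0xb8 x3=0x9c x4=0x98 x5=0x31  N=0 Z=0
after  4: x0=0xf9 x1=0xc5 x2=0xb8 x3=0x9c x4=0x0d x5=0x31  N=0 Z=0
after  5: x0=0xf9 x1=0xb1 x2=0xb8 x3=0x9c x4=0x0d x5=0x31  N=1 Z=0
after  6: x0=0xf9 x1=0xb1 x2=0xb8 x3=0x9c x4=0xbc x5=0x31  N=1 Z=0
after  7: x0=0xf9 x1=0xb1 x2=0x10 x3=0x9c x4=0xbc x5=0x31  N=0 Z=0
after  8: x0=0x38 x1=0xb1 x2=0x10 x3=0x9c x4=0xbc x5=0x31  N=0 Z=0
after  9: x0=0x38 x1=0xb1 x2=0x10 x3=0x74 x4=0xbc x5=0x31  N=0 Z=0
after 10: x0=0x38 x1=0xb1 x2=0x10 x3=0x8b x4=0xbc x5=0x31  N=1 Z=0
-- IRQ taken; context saved, return-PC = 11 --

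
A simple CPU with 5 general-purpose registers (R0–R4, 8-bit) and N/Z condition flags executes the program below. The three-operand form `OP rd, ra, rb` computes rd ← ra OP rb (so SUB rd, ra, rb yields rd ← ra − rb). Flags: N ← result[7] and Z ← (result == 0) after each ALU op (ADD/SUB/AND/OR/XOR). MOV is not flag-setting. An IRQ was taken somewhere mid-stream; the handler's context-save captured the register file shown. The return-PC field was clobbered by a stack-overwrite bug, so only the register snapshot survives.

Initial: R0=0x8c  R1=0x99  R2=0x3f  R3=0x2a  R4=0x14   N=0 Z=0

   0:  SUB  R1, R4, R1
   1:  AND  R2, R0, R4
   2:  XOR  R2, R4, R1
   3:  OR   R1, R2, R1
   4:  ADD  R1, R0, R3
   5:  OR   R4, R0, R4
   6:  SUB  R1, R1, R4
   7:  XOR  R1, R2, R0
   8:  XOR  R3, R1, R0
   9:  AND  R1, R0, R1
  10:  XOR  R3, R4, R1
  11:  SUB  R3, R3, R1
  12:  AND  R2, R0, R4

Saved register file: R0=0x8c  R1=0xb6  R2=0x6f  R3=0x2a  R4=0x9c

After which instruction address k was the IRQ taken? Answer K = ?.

K = 5

after  0: R0=0x8c R1=0x7b R2=0x3f R3=0x2a R4=0x14  N=0 Z=0
after  1: R0=0x8c R1=0x7b R2=0x04 R3=0x2a R4=0x14  N=0 Z=0
after  2: R0=0x8c R1=0x7b R2=0x6f R3=0x2a R4=0x14  N=0 Z=0
after  3: R0=0x8c R1=0x7f R2=0x6f R3=0x2a R4=0x14  N=0 Z=0
after  4: R0=0x8c R1=0xb6 R2=0x6f R3=0x2a R4=0x14  N=1 Z=0
after  5: R0=0x8c R1=0xb6 R2=0x6f R3=0x2a R4=0x9c  N=1 Z=0
-- IRQ taken; context saved, return-PC = 6 --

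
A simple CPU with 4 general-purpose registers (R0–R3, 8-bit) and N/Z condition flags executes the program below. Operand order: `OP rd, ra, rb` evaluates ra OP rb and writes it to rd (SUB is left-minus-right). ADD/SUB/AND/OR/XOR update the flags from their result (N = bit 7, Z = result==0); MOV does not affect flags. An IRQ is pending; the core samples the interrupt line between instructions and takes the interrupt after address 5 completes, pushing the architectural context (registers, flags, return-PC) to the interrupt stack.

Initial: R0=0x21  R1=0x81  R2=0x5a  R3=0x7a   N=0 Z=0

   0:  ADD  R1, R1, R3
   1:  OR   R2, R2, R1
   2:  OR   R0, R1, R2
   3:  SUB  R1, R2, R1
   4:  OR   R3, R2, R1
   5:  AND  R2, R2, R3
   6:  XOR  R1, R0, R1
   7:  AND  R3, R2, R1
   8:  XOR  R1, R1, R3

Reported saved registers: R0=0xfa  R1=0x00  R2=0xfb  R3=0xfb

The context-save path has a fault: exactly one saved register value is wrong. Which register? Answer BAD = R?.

after  0: R0=0x21 R1=0xfb R2=0x5a R3=0x7a  N=1 Z=0
after  1: R0=0x21 R1=0xfb R2=0xfb R3=0x7a  N=1 Z=0
after  2: R0=0xfb R1=0xfb R2=0xfb R3=0x7a  N=1 Z=0
after  3: R0=0xfb R1=0x00 R2=0xfb R3=0x7a  N=0 Z=1
after  4: R0=0xfb R1=0x00 R2=0xfb R3=0xfb  N=1 Z=0
after  5: R0=0xfb R1=0x00 R2=0xfb R3=0xfb  N=1 Z=0
-- IRQ taken; context saved, return-PC = 6 --
mismatch: R0: reported 0xfa vs actual 0xfb

BAD = R0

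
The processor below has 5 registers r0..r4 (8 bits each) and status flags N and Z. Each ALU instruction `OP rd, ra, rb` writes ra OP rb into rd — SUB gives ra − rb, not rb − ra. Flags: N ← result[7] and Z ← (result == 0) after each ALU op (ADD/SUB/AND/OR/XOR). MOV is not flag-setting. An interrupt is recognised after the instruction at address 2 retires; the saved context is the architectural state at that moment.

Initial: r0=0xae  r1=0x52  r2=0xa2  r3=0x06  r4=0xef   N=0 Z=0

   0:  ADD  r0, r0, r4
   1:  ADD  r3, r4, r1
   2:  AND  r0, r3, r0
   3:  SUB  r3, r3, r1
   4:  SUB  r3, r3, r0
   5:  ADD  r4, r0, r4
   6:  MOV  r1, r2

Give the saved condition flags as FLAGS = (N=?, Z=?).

FLAGS = (N=0, Z=0)

after  0: r0=0x9d r1=0x52 r2=0xa2 r3=0x06 r4=0xef  N=1 Z=0
after  1: r0=0x9d r1=0x52 r2=0xa2 r3=0x41 r4=0xef  N=0 Z=0
after  2: r0=0x01 r1=0x52 r2=0xa2 r3=0x41 r4=0xef  N=0 Z=0
-- IRQ taken; context saved, return-PC = 3 --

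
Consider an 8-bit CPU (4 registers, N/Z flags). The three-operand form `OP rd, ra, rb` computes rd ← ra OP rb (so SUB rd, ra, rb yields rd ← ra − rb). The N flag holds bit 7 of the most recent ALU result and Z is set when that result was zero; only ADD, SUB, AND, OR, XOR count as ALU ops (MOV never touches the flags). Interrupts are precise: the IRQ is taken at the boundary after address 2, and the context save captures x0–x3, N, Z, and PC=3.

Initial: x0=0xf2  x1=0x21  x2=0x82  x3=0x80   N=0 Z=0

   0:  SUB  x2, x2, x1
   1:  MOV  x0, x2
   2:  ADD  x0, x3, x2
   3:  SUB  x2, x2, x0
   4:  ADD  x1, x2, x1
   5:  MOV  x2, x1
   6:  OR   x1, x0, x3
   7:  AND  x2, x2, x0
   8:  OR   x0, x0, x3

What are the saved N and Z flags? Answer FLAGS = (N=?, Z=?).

FLAGS = (N=1, Z=0)

after  0: x0=0xf2 x1=0x21 x2=0x61 x3=0x80  N=0 Z=0
after  1: x0=0x61 x1=0x21 x2=0x61 x3=0x80  N=0 Z=0
after  2: x0=0xe1 x1=0x21 x2=0x61 x3=0x80  N=1 Z=0
-- IRQ taken; context saved, return-PC = 3 --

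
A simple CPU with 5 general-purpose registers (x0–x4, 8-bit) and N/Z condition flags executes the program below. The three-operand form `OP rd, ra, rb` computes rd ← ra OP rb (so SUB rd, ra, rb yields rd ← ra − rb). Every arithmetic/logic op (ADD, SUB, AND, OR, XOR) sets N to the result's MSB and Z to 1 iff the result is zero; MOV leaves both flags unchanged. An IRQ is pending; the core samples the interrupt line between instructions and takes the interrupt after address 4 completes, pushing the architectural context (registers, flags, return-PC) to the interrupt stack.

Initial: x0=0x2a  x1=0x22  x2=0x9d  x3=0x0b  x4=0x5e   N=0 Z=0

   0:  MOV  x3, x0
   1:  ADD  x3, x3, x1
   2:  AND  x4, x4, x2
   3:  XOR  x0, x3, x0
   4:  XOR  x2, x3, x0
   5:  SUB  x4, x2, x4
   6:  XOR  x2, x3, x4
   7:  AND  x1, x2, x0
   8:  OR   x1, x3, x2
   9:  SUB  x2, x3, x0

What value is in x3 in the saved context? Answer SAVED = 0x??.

SAVED = 0x4c

after  0: x0=0x2a x1=0x22 x2=0x9d x3=0x2a x4=0x5e  N=0 Z=0
after  1: x0=0x2a x1=0x22 x2=0x9d x3=0x4c x4=0x5e  N=0 Z=0
after  2: x0=0x2a x1=0x22 x2=0x9d x3=0x4c x4=0x1c  N=0 Z=0
after  3: x0=0x66 x1=0x22 x2=0x9d x3=0x4c x4=0x1c  N=0 Z=0
after  4: x0=0x66 x1=0x22 x2=0x2a x3=0x4c x4=0x1c  N=0 Z=0
-- IRQ taken; context saved, return-PC = 5 --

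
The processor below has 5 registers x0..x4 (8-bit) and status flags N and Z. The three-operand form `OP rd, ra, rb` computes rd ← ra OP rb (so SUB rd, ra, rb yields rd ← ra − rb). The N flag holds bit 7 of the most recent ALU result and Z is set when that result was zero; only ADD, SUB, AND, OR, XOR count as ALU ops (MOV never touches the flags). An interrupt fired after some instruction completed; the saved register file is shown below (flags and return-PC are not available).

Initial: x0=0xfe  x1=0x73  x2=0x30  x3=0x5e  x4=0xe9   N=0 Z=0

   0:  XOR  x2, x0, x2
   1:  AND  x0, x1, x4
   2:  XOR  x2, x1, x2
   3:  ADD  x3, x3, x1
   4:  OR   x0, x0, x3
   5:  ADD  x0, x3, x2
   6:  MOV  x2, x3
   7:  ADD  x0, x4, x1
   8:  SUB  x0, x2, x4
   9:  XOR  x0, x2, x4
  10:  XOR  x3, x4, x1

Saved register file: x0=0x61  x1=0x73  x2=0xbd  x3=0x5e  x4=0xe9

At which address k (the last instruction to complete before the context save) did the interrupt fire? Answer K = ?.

K = 2

after  0: x0=0xfe x1=0x73 x2=0xce x3=0x5e x4=0xe9  N=1 Z=0
after  1: x0=0x61 x1=0x73 x2=0xce x3=0x5e x4=0xe9  N=0 Z=0
after  2: x0=0x61 x1=0x73 x2=0xbd x3=0x5e x4=0xe9  N=1 Z=0
-- IRQ taken; context saved, return-PC = 3 --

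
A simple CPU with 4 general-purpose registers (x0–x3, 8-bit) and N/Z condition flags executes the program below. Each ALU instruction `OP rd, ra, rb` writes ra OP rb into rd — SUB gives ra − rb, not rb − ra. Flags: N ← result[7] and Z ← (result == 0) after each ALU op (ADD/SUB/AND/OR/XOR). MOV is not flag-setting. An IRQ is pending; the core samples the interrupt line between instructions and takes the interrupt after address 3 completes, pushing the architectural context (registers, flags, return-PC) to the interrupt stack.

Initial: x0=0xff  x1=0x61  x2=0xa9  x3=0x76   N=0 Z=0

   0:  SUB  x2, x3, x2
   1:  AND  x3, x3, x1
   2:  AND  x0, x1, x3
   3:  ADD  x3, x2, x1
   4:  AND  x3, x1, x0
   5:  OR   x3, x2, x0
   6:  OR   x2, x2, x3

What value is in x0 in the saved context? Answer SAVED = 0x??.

SAVED = 0x60

after  0: x0=0xff x1=0x61 x2=0xcd x3=0x76  N=1 Z=0
after  1: x0=0xff x1=0x61 x2=0xcd x3=0x60  N=0 Z=0
after  2: x0=0x60 x1=0x61 x2=0xcd x3=0x60  N=0 Z=0
after  3: x0=0x60 x1=0x61 x2=0xcd x3=0x2e  N=0 Z=0
-- IRQ taken; context saved, return-PC = 4 --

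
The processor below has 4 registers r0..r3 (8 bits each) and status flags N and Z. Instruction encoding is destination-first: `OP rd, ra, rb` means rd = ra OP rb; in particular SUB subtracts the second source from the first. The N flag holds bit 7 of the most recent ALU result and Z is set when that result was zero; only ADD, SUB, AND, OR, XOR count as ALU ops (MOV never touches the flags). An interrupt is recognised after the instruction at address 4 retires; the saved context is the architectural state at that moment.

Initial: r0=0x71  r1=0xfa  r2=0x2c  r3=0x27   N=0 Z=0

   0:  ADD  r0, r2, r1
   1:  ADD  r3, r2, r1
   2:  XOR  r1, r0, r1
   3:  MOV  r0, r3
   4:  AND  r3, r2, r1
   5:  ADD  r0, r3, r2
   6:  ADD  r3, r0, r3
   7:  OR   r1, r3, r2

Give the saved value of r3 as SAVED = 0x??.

after  0: r0=0x26 r1=0xfa r2=0x2c r3=0x27  N=0 Z=0
after  1: r0=0x26 r1=0xfa r2=0x2c r3=0x26  N=0 Z=0
after  2: r0=0x26 r1=0xdc r2=0x2c r3=0x26  N=1 Z=0
after  3: r0=0x26 r1=0xdc r2=0x2c r3=0x26  N=1 Z=0
after  4: r0=0x26 r1=0xdc r2=0x2c r3=0x0c  N=0 Z=0
-- IRQ taken; context saved, return-PC = 5 --

SAVED = 0x0c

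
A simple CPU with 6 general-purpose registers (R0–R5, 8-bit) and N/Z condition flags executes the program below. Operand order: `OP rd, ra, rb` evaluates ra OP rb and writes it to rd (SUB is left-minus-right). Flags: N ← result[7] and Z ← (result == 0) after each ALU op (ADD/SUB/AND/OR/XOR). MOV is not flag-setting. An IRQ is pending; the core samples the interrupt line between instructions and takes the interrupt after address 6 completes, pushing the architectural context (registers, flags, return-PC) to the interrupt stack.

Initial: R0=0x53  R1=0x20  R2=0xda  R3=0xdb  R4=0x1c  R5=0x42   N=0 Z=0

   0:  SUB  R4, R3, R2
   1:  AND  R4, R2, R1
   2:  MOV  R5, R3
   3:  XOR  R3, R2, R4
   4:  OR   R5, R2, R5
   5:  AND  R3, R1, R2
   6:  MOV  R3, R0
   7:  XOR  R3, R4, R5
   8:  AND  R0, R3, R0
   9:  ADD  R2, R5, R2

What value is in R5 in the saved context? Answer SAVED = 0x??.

after  0: R0=0x53 R1=0x20 R2=0xda R3=0xdb R4=0x01 R5=0x42  N=0 Z=0
after  1: R0=0x53 R1=0x20 R2=0xda R3=0xdb R4=0x00 R5=0x42  N=0 Z=1
after  2: R0=0x53 R1=0x20 R2=0xda R3=0xdb R4=0x00 R5=0xdb  N=0 Z=1
after  3: R0=0x53 R1=0x20 R2=0xda R3=0xda R4=0x00 R5=0xdb  N=1 Z=0
after  4: R0=0x53 R1=0x20 R2=0xda R3=0xda R4=0x00 R5=0xdb  N=1 Z=0
after  5: R0=0x53 R1=0x20 R2=0xda R3=0x00 R4=0x00 R5=0xdb  N=0 Z=1
after  6: R0=0x53 R1=0x20 R2=0xda R3=0x53 R4=0x00 R5=0xdb  N=0 Z=1
-- IRQ taken; context saved, return-PC = 7 --

SAVED = 0xdb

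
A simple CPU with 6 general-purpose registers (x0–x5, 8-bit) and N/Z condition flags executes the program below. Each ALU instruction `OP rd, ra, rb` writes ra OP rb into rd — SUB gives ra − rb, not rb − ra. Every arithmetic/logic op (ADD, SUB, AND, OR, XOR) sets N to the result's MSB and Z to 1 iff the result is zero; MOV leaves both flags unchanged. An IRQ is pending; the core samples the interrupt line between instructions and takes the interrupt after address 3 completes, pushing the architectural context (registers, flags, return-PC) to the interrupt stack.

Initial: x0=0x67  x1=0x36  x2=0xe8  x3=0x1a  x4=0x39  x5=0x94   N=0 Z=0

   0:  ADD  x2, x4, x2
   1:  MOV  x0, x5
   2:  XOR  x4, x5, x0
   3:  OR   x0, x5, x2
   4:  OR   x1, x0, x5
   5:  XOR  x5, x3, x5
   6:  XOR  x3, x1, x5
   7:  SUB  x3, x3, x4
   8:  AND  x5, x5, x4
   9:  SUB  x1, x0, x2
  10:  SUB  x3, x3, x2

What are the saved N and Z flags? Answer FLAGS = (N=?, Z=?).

after  0: x0=0x67 x1=0x36 x2=0x21 x3=0x1a x4=0x39 x5=0x94  N=0 Z=0
after  1: x0=0x94 x1=0x36 x2=0x21 x3=0x1a x4=0x39 x5=0x94  N=0 Z=0
after  2: x0=0x94 x1=0x36 x2=0x21 x3=0x1a x4=0x00 x5=0x94  N=0 Z=1
after  3: x0=0xb5 x1=0x36 x2=0x21 x3=0x1a x4=0x00 x5=0x94  N=1 Z=0
-- IRQ taken; context saved, return-PC = 4 --

FLAGS = (N=1, Z=0)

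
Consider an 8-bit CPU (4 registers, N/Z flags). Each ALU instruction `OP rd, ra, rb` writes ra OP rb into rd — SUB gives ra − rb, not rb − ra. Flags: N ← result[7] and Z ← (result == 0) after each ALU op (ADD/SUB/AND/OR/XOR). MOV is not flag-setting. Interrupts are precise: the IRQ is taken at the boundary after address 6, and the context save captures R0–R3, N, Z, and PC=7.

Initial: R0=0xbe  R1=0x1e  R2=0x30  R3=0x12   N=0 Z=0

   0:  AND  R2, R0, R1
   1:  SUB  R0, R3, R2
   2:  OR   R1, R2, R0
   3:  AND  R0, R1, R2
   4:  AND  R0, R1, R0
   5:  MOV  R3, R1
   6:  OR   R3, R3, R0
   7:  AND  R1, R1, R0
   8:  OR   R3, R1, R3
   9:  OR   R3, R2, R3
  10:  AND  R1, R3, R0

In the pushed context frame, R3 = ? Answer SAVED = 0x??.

SAVED = 0xfe

after  0: R0=0xbe R1=0x1e R2=0x1e R3=0x12  N=0 Z=0
after  1: R0=0xf4 R1=0x1e R2=0x1e R3=0x12  N=1 Z=0
after  2: R0=0xf4 R1=0xfe R2=0x1e R3=0x12  N=1 Z=0
after  3: R0=0x1e R1=0xfe R2=0x1e R3=0x12  N=0 Z=0
after  4: R0=0x1e R1=0xfe R2=0x1e R3=0x12  N=0 Z=0
after  5: R0=0x1e R1=0xfe R2=0x1e R3=0xfe  N=0 Z=0
after  6: R0=0x1e R1=0xfe R2=0x1e R3=0xfe  N=1 Z=0
-- IRQ taken; context saved, return-PC = 7 --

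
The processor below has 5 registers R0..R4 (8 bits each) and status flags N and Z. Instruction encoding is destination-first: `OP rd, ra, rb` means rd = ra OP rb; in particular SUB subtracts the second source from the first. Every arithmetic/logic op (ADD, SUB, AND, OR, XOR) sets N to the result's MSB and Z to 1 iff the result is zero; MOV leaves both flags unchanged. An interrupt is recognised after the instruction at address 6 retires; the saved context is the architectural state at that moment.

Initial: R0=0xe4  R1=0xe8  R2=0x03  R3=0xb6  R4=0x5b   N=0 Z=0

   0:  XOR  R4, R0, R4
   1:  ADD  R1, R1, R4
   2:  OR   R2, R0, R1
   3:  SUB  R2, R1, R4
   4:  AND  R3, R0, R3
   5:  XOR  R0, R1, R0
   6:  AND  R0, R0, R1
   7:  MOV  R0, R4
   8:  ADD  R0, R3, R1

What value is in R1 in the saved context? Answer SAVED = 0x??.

SAVED = 0xa7

after  0: R0=0xe4 R1=0xe8 R2=0x03 R3=0xb6 R4=0xbf  N=1 Z=0
after  1: R0=0xe4 R1=0xa7 R2=0x03 R3=0xb6 R4=0xbf  N=1 Z=0
after  2: R0=0xe4 R1=0xa7 R2=0xe7 R3=0xb6 R4=0xbf  N=1 Z=0
after  3: R0=0xe4 R1=0xa7 R2=0xe8 R3=0xb6 R4=0xbf  N=1 Z=0
after  4: R0=0xe4 R1=0xa7 R2=0xe8 R3=0xa4 R4=0xbf  N=1 Z=0
after  5: R0=0x43 R1=0xa7 R2=0xe8 R3=0xa4 R4=0xbf  N=0 Z=0
after  6: R0=0x03 R1=0xa7 R2=0xe8 R3=0xa4 R4=0xbf  N=0 Z=0
-- IRQ taken; context saved, return-PC = 7 --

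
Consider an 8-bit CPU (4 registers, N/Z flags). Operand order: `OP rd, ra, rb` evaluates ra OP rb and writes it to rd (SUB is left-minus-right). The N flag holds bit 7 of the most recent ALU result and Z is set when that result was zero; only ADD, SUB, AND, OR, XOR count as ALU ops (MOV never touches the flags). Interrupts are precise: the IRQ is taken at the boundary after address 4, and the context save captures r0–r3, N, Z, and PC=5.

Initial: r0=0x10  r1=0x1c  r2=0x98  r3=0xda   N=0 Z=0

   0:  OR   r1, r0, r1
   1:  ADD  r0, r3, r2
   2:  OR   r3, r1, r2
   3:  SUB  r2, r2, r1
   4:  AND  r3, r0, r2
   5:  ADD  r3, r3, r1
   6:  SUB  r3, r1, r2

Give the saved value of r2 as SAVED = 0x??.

after  0: r0=0x10 r1=0x1c r2=0x98 r3=0xda  N=0 Z=0
after  1: r0=0x72 r1=0x1c r2=0x98 r3=0xda  N=0 Z=0
after  2: r0=0x72 r1=0x1c r2=0x98 r3=0x9c  N=1 Z=0
after  3: r0=0x72 r1=0x1c r2=0x7c r3=0x9c  N=0 Z=0
after  4: r0=0x72 r1=0x1c r2=0x7c r3=0x70  N=0 Z=0
-- IRQ taken; context saved, return-PC = 5 --

SAVED = 0x7c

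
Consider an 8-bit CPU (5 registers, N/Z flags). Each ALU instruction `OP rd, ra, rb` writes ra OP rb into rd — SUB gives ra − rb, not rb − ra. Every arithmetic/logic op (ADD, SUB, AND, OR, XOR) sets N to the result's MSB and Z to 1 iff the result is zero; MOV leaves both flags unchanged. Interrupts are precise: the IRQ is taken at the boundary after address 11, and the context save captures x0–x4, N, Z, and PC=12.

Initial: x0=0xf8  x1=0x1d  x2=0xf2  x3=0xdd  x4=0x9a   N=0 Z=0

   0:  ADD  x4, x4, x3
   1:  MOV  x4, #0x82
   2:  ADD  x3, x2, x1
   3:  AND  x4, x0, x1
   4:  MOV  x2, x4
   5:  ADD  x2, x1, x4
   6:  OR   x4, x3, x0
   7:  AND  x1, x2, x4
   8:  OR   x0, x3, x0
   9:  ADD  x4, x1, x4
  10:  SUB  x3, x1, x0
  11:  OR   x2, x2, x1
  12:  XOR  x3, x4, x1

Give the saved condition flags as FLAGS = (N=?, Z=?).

after  0: x0=0xf8 x1=0x1d x2=0xf2 x3=0xdd x4=0x77  N=0 Z=0
after  1: x0=0xf8 x1=0x1d x2=0xf2 x3=0xdd x4=0x82  N=0 Z=0
after  2: x0=0xf8 x1=0x1d x2=0xf2 x3=0x0f x4=0x82  N=0 Z=0
after  3: x0=0xf8 x1=0x1d x2=0xf2 x3=0x0f x4=0x18  N=0 Z=0
after  4: x0=0xf8 x1=0x1d x2=0x18 x3=0x0f x4=0x18  N=0 Z=0
after  5: x0=0xf8 x1=0x1d x2=0x35 x3=0x0f x4=0x18  N=0 Z=0
after  6: x0=0xf8 x1=0x1d x2=0x35 x3=0x0f x4=0xff  N=1 Z=0
after  7: x0=0xf8 x1=0x35 x2=0x35 x3=0x0f x4=0xff  N=0 Z=0
after  8: x0=0xff x1=0x35 x2=0x35 x3=0x0f x4=0xff  N=1 Z=0
after  9: x0=0xff x1=0x35 x2=0x35 x3=0x0f x4=0x34  N=0 Z=0
after 10: x0=0xff x1=0x35 x2=0x35 x3=0x36 x4=0x34  N=0 Z=0
after 11: x0=0xff x1=0x35 x2=0x35 x3=0x36 x4=0x34  N=0 Z=0
-- IRQ taken; context saved, return-PC = 12 --

FLAGS = (N=0, Z=0)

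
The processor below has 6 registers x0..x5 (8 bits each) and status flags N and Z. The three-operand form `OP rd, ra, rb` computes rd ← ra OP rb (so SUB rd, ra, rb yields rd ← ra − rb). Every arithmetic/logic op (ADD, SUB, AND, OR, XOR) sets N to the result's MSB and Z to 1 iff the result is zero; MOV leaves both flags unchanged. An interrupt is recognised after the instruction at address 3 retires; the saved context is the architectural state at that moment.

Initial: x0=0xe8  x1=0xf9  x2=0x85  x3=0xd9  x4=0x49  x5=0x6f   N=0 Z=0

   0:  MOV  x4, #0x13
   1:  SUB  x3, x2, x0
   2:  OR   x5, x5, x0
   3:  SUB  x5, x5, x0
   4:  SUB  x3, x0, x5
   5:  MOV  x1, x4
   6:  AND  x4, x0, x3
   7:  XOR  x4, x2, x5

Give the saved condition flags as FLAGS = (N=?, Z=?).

after  0: x0=0xe8 x1=0xf9 x2=0x85 x3=0xd9 x4=0x13 x5=0x6f  N=0 Z=0
after  1: x0=0xe8 x1=0xf9 x2=0x85 x3=0x9d x4=0x13 x5=0x6f  N=1 Z=0
after  2: x0=0xe8 x1=0xf9 x2=0x85 x3=0x9d x4=0x13 x5=0xef  N=1 Z=0
after  3: x0=0xe8 x1=0xf9 x2=0x85 x3=0x9d x4=0x13 x5=0x07  N=0 Z=0
-- IRQ taken; context saved, return-PC = 4 --

FLAGS = (N=0, Z=0)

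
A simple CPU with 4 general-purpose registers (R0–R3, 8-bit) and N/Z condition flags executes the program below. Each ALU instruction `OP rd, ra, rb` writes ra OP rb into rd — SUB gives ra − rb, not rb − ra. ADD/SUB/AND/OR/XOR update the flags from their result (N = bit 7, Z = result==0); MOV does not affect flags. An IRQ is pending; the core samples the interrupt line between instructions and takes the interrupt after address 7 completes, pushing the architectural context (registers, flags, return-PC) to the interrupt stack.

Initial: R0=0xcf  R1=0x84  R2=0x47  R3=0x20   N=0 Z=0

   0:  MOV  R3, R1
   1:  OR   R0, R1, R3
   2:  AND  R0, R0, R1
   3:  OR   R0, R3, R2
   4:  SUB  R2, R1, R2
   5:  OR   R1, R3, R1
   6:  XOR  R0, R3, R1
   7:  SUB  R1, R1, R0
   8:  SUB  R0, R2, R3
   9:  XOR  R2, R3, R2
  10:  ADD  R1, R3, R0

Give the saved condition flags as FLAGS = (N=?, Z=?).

FLAGS = (N=1, Z=0)

after  0: R0=0xcf R1=0x84 R2=0x47 R3=0x84  N=0 Z=0
after  1: R0=0x84 R1=0x84 R2=0x47 R3=0x84  N=1 Z=0
after  2: R0=0x84 R1=0x84 R2=0x47 R3=0x84  N=1 Z=0
after  3: R0=0xc7 R1=0x84 R2=0x47 R3=0x84  N=1 Z=0
after  4: R0=0xc7 R1=0x84 R2=0x3d R3=0x84  N=0 Z=0
after  5: R0=0xc7 R1=0x84 R2=0x3d R3=0x84  N=1 Z=0
after  6: R0=0x00 R1=0x84 R2=0x3d R3=0x84  N=0 Z=1
after  7: R0=0x00 R1=0x84 R2=0x3d R3=0x84  N=1 Z=0
-- IRQ taken; context saved, return-PC = 8 --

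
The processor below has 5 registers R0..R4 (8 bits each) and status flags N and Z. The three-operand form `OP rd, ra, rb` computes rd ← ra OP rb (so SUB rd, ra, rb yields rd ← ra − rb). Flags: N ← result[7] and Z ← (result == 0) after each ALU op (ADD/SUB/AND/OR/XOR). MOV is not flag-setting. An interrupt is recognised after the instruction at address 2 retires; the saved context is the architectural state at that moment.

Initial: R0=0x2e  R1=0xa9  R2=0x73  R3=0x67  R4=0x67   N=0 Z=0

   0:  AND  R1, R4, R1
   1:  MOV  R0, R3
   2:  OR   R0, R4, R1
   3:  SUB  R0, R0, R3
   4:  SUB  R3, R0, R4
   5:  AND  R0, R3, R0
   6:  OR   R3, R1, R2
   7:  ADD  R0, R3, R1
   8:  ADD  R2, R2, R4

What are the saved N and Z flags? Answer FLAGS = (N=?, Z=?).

FLAGS = (N=0, Z=0)

after  0: R0=0x2e R1=0x21 R2=0x73 R3=0x67 R4=0x67  N=0 Z=0
after  1: R0=0x67 R1=0x21 R2=0x73 R3=0x67 R4=0x67  N=0 Z=0
after  2: R0=0x67 R1=0x21 R2=0x73 R3=0x67 R4=0x67  N=0 Z=0
-- IRQ taken; context saved, return-PC = 3 --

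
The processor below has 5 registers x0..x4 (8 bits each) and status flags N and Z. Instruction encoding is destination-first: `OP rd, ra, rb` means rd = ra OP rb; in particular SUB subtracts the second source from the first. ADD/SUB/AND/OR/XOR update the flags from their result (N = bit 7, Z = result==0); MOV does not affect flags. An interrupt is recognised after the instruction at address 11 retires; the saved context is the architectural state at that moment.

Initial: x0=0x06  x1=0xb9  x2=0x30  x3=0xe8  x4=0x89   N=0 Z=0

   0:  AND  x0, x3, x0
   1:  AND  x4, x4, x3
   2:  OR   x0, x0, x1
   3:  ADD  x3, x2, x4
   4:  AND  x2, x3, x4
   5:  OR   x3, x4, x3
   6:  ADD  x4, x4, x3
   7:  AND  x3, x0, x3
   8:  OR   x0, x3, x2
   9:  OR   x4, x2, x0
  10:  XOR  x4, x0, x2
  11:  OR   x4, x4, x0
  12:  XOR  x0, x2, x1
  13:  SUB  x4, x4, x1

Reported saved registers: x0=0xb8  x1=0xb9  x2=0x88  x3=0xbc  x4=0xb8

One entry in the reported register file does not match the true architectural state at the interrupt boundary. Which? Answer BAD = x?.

after  0: x0=0x00 x1=0xb9 x2=0x30 x3=0xe8 x4=0x89  N=0 Z=1
after  1: x0=0x00 x1=0xb9 x2=0x30 x3=0xe8 x4=0x88  N=1 Z=0
after  2: x0=0xb9 x1=0xb9 x2=0x30 x3=0xe8 x4=0x88  N=1 Z=0
after  3: x0=0xb9 x1=0xb9 x2=0x30 x3=0xb8 x4=0x88  N=1 Z=0
after  4: x0=0xb9 x1=0xb9 x2=0x88 x3=0xb8 x4=0x88  N=1 Z=0
after  5: x0=0xb9 x1=0xb9 x2=0x88 x3=0xb8 x4=0x88  N=1 Z=0
after  6: x0=0xb9 x1=0xb9 x2=0x88 x3=0xb8 x4=0x40  N=0 Z=0
after  7: x0=0xb9 x1=0xb9 x2=0x88 x3=0xb8 x4=0x40  N=1 Z=0
after  8: x0=0xb8 x1=0xb9 x2=0x88 x3=0xb8 x4=0x40  N=1 Z=0
after  9: x0=0xb8 x1=0xb9 x2=0x88 x3=0xb8 x4=0xb8  N=1 Z=0
after 10: x0=0xb8 x1=0xb9 x2=0x88 x3=0xb8 x4=0x30  N=0 Z=0
after 11: x0=0xb8 x1=0xb9 x2=0x88 x3=0xb8 x4=0xb8  N=1 Z=0
-- IRQ taken; context saved, return-PC = 12 --
mismatch: x3: reported 0xbc vs actual 0xb8

BAD = x3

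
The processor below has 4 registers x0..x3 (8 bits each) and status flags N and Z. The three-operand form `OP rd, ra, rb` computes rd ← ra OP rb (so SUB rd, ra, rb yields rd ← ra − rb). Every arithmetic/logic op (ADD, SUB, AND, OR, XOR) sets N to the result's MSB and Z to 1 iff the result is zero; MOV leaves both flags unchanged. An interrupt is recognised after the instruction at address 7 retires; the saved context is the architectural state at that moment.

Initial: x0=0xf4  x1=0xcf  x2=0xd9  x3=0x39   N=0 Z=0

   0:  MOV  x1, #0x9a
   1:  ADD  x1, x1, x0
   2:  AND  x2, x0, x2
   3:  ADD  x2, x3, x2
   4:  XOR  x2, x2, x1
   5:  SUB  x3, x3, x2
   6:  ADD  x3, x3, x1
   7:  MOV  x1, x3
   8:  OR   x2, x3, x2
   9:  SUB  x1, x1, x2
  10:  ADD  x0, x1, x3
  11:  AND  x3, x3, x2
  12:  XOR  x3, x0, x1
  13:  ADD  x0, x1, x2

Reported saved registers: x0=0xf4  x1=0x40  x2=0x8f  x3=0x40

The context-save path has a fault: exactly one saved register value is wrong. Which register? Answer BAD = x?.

BAD = x2

after  0: x0=0xf4 x1=0x9a x2=0xd9 x3=0x39  N=0 Z=0
after  1: x0=0xf4 x1=0x8e x2=0xd9 x3=0x39  N=1 Z=0
after  2: x0=0xf4 x1=0x8e x2=0xd0 x3=0x39  N=1 Z=0
after  3: x0=0xf4 x1=0x8e x2=0x09 x3=0x39  N=0 Z=0
after  4: x0=0xf4 x1=0x8e x2=0x87 x3=0x39  N=1 Z=0
after  5: x0=0xf4 x1=0x8e x2=0x87 x3=0xb2  N=1 Z=0
after  6: x0=0xf4 x1=0x8e x2=0x87 x3=0x40  N=0 Z=0
after  7: x0=0xf4 x1=0x40 x2=0x87 x3=0x40  N=0 Z=0
-- IRQ taken; context saved, return-PC = 8 --
mismatch: x2: reported 0x8f vs actual 0x87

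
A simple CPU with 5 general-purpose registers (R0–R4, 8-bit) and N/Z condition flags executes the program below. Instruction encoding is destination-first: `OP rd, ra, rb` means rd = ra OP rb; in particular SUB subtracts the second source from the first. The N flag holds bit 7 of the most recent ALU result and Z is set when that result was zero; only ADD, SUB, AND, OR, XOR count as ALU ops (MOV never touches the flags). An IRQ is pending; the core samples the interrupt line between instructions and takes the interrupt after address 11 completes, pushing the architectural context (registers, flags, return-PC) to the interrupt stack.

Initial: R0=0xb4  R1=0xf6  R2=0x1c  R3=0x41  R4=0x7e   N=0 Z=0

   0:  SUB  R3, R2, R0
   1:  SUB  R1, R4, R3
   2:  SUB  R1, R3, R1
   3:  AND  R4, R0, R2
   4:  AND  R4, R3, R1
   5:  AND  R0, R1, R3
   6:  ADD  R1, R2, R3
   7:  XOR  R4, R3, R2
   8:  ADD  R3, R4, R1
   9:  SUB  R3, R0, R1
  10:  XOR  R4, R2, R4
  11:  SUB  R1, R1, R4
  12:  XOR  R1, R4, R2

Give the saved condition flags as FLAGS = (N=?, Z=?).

FLAGS = (N=0, Z=0)

after  0: R0=0xb4 R1=0xf6 R2=0x1c R3=0x68 R4=0x7e  N=0 Z=0
after  1: R0=0xb4 R1=0x16 R2=0x1c R3=0x68 R4=0x7e  N=0 Z=0
after  2: R0=0xb4 R1=0x52 R2=0x1c R3=0x68 R4=0x7e  N=0 Z=0
after  3: R0=0xb4 R1=0x52 R2=0x1c R3=0x68 R4=0x14  N=0 Z=0
after  4: R0=0xb4 R1=0x52 R2=0x1c R3=0x68 R4=0x40  N=0 Z=0
after  5: R0=0x40 R1=0x52 R2=0x1c R3=0x68 R4=0x40  N=0 Z=0
after  6: R0=0x40 R1=0x84 R2=0x1c R3=0x68 R4=0x40  N=1 Z=0
after  7: R0=0x40 R1=0x84 R2=0x1c R3=0x68 R4=0x74  N=0 Z=0
after  8: R0=0x40 R1=0x84 R2=0x1c R3=0xf8 R4=0x74  N=1 Z=0
after  9: R0=0x40 R1=0x84 R2=0x1c R3=0xbc R4=0x74  N=1 Z=0
after 10: R0=0x40 R1=0x84 R2=0x1c R3=0xbc R4=0x68  N=0 Z=0
after 11: R0=0x40 R1=0x1c R2=0x1c R3=0xbc R4=0x68  N=0 Z=0
-- IRQ taken; context saved, return-PC = 12 --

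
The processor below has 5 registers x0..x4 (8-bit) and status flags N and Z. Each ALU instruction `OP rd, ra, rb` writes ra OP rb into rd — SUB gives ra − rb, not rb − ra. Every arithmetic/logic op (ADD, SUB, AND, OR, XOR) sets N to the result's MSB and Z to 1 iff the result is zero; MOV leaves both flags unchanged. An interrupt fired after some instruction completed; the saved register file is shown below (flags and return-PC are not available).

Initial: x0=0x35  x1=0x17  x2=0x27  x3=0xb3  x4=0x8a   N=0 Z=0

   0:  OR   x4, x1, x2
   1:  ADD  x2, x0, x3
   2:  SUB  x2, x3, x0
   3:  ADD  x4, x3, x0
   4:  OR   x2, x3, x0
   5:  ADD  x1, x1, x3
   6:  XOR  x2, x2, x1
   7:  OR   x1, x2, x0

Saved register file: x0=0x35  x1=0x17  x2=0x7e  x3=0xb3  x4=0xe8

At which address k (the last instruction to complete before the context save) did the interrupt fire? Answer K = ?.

after  0: x0=0x35 x1=0x17 x2=0x27 x3=0xb3 x4=0x37  N=0 Z=0
after  1: x0=0x35 x1=0x17 x2=0xe8 x3=0xb3 x4=0x37  N=1 Z=0
after  2: x0=0x35 x1=0x17 x2=0x7e x3=0xb3 x4=0x37  N=0 Z=0
after  3: x0=0x35 x1=0x17 x2=0x7e x3=0xb3 x4=0xe8  N=1 Z=0
-- IRQ taken; context saved, return-PC = 4 --

K = 3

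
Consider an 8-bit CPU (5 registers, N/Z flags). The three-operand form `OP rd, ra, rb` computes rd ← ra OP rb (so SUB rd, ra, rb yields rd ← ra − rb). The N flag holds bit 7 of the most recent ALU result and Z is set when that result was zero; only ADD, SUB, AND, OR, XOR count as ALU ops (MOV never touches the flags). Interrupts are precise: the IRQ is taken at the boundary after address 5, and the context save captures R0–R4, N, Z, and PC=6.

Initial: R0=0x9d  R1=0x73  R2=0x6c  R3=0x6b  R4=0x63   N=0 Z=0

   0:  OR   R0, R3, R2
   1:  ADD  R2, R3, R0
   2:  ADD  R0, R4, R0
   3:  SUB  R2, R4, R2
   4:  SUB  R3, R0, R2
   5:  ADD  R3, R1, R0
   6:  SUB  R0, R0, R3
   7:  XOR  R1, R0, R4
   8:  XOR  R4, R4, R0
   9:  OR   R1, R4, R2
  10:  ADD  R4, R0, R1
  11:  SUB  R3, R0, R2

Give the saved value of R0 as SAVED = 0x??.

SAVED = 0xd2

after  0: R0=0x6f R1=0x73 R2=0x6c R3=0x6b R4=0x63  N=0 Z=0
after  1: R0=0x6f R1=0x73 R2=0xda R3=0x6b R4=0x63  N=1 Z=0
after  2: R0=0xd2 R1=0x73 R2=0xda R3=0x6b R4=0x63  N=1 Z=0
after  3: R0=0xd2 R1=0x73 R2=0x89 R3=0x6b R4=0x63  N=1 Z=0
after  4: R0=0xd2 R1=0x73 R2=0x89 R3=0x49 R4=0x63  N=0 Z=0
after  5: R0=0xd2 R1=0x73 R2=0x89 R3=0x45 R4=0x63  N=0 Z=0
-- IRQ taken; context saved, return-PC = 6 --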